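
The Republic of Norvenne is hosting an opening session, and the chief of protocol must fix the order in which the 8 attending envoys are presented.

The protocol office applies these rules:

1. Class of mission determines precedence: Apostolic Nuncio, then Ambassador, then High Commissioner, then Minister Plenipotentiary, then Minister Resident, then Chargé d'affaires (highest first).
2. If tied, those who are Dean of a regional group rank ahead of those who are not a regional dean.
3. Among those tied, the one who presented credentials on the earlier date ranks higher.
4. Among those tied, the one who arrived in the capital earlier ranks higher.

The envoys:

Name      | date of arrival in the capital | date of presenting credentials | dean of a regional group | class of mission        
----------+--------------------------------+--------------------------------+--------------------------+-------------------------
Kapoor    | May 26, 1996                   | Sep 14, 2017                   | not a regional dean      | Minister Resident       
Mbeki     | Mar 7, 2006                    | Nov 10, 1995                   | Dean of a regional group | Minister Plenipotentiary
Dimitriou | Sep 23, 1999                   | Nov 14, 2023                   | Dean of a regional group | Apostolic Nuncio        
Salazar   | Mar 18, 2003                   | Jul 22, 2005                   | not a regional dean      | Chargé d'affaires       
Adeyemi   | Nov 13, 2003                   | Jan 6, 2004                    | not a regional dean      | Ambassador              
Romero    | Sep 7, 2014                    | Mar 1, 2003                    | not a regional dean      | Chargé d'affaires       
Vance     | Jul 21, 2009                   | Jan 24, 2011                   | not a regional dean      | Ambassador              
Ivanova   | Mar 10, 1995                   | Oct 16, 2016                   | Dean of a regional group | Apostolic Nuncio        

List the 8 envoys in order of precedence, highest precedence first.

Ivanova, Dimitriou, Adeyemi, Vance, Mbeki, Kapoor, Romero, Salazar

By class of mission: Ivanova and Dimitriou (Apostolic Nuncio); then Adeyemi and Vance (Ambassador); then Mbeki (Minister Plenipotentiary); then Kapoor (Minister Resident); then Romero and Salazar (Chargé d'affaires).
Ivanova and Dimitriou are each Dean of a regional group, so the next rule applies.
Among Ivanova and Dimitriou, by date of presenting credentials (earlier first): Ivanova (Oct 16, 2016) before Dimitriou (Nov 14, 2023).
Adeyemi and Vance are each not a regional dean, so the next rule applies.
Among Adeyemi and Vance, by date of presenting credentials (earlier first): Adeyemi (Jan 6, 2004) before Vance (Jan 24, 2011).
Romero and Salazar are each not a regional dean, so the next rule applies.
Among Romero and Salazar, by date of presenting credentials (earlier first): Romero (Mar 1, 2003) before Salazar (Jul 22, 2005).
Full order: Ivanova, Dimitriou, Adeyemi, Vance, Mbeki, Kapoor, Romero, Salazar.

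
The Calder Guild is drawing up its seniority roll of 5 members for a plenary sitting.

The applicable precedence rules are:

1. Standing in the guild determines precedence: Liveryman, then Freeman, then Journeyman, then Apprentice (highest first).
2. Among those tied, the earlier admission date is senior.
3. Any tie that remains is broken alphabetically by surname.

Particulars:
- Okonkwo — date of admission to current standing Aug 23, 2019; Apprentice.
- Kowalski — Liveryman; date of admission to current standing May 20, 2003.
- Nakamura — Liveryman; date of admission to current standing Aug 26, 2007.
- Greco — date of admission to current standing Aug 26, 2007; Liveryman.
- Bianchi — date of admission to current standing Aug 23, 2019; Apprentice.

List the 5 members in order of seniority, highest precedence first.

Kowalski, Greco, Nakamura, Bianchi, Okonkwo

By standing in the guild: Kowalski, Greco and Nakamura (Liveryman); then Bianchi and Okonkwo (Apprentice).
Among Kowalski, Greco and Nakamura, by date of admission to current standing (earlier first): Kowalski (May 20, 2003) before Greco and Nakamura (Aug 26, 2007).
Among Greco and Nakamura, alphabetically by surname: Greco before Nakamura.
Bianchi and Okonkwo both have date of admission to current standing Aug 23, 2019, so the next rule applies.
Among Bianchi and Okonkwo, alphabetically by surname: Bianchi before Okonkwo.
Full order: Kowalski, Greco, Nakamura, Bianchi, Okonkwo.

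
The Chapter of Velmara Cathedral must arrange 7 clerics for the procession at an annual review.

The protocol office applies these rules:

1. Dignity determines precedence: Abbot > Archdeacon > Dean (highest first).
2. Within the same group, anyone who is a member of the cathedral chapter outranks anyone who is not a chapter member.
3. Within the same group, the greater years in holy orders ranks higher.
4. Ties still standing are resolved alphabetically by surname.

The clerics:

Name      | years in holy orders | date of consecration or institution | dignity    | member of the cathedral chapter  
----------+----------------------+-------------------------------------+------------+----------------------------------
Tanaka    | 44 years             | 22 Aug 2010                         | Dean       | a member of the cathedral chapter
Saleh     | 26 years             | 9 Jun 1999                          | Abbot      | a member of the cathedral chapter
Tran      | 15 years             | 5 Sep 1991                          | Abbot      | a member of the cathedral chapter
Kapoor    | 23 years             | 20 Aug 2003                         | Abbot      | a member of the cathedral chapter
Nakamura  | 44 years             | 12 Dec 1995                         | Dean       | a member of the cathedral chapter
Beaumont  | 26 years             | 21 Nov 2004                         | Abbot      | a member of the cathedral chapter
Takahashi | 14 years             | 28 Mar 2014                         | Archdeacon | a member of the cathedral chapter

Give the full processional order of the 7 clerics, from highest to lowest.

By dignity: Beaumont, Saleh, Kapoor and Tran (Abbot); then Takahashi (Archdeacon); then Nakamura and Tanaka (Dean).
Beaumont, Saleh, Kapoor and Tran are each a member of the cathedral chapter, so the next rule applies.
Among Beaumont, Saleh, Kapoor and Tran, by years in holy orders (higher first): Beaumont and Saleh (26 years) before Kapoor (23 years) before Tran (15 years).
Among Beaumont and Saleh, alphabetically by surname: Beaumont before Saleh.
Nakamura and Tanaka are each a member of the cathedral chapter, so the next rule applies.
Nakamura and Tanaka both have years in holy orders 44 years, so the next rule applies.
Among Nakamura and Tanaka, alphabetically by surname: Nakamura before Tanaka.
Full order: Beaumont, Saleh, Kapoor, Tran, Takahashi, Nakamura, Tanaka.

Beaumont, Saleh, Kapoor, Tran, Takahashi, Nakamura, Tanaka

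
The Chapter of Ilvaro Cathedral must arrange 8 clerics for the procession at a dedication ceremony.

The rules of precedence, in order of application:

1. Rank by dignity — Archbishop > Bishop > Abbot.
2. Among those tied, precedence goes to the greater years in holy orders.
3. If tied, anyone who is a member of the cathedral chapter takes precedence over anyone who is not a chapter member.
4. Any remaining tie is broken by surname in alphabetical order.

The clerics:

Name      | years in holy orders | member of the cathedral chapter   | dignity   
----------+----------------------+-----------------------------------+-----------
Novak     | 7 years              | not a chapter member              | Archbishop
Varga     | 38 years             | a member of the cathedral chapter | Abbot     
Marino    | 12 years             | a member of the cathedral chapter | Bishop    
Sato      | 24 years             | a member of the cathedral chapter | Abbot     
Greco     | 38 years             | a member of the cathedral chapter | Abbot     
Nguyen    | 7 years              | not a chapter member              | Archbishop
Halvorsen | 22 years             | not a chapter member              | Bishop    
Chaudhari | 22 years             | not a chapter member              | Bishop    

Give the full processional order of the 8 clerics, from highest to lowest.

Nguyen, Novak, Chaudhari, Halvorsen, Marino, Greco, Varga, Sato

By dignity: Nguyen and Novak (Archbishop); then Chaudhari, Halvorsen and Marino (Bishop); then Greco, Varga and Sato (Abbot).
Nguyen and Novak both have years in holy orders 7 years, so the next rule applies.
Nguyen and Novak are each not a chapter member, so the next rule applies.
Among Nguyen and Novak, alphabetically by surname: Nguyen before Novak.
Among Chaudhari, Halvorsen and Marino, by years in holy orders (higher first): Chaudhari and Halvorsen (22 years) before Marino (12 years).
Chaudhari and Halvorsen are each not a chapter member, so the next rule applies.
Among Chaudhari and Halvorsen, alphabetically by surname: Chaudhari before Halvorsen.
Among Greco, Varga and Sato, by years in holy orders (higher first): Greco and Varga (38 years) before Sato (24 years).
Greco and Varga are each a member of the cathedral chapter, so the next rule applies.
Among Greco and Varga, alphabetically by surname: Greco before Varga.
Full order: Nguyen, Novak, Chaudhari, Halvorsen, Marino, Greco, Varga, Sato.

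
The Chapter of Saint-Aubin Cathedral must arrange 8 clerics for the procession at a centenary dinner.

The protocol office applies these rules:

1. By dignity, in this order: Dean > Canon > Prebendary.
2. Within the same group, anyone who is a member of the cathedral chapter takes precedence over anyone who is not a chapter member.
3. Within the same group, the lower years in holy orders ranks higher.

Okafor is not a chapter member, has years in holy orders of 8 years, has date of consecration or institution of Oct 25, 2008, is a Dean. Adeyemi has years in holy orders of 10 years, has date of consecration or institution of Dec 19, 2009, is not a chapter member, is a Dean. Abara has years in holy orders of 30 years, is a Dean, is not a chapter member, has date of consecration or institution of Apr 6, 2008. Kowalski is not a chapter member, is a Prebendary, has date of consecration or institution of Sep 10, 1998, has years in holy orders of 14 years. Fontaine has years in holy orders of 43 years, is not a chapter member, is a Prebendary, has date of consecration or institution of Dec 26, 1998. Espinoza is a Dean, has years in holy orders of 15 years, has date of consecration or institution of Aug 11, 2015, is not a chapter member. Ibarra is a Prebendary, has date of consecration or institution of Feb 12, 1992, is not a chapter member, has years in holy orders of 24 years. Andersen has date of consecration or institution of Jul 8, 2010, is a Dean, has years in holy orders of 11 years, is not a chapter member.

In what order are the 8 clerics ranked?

By dignity: Okafor, Adeyemi, Andersen, Espinoza and Abara (Dean); then Kowalski, Ibarra and Fontaine (Prebendary).
Okafor, Adeyemi, Andersen, Espinoza and Abara are each not a chapter member, so the next rule applies.
Among Okafor, Adeyemi, Andersen, Espinoza and Abara, by years in holy orders (lower first): Okafor (8 years) before Adeyemi (10 years) before Andersen (11 years) before Espinoza (15 years) before Abara (30 years).
Kowalski, Ibarra and Fontaine are each not a chapter member, so the next rule applies.
Among Kowalski, Ibarra and Fontaine, by years in holy orders (lower first): Kowalski (14 years) before Ibarra (24 years) before Fontaine (43 years).
Full order: Okafor, Adeyemi, Andersen, Espinoza, Abara, Kowalski, Ibarra, Fontaine.

Okafor, Adeyemi, Andersen, Espinoza, Abara, Kowalski, Ibarra, Fontaine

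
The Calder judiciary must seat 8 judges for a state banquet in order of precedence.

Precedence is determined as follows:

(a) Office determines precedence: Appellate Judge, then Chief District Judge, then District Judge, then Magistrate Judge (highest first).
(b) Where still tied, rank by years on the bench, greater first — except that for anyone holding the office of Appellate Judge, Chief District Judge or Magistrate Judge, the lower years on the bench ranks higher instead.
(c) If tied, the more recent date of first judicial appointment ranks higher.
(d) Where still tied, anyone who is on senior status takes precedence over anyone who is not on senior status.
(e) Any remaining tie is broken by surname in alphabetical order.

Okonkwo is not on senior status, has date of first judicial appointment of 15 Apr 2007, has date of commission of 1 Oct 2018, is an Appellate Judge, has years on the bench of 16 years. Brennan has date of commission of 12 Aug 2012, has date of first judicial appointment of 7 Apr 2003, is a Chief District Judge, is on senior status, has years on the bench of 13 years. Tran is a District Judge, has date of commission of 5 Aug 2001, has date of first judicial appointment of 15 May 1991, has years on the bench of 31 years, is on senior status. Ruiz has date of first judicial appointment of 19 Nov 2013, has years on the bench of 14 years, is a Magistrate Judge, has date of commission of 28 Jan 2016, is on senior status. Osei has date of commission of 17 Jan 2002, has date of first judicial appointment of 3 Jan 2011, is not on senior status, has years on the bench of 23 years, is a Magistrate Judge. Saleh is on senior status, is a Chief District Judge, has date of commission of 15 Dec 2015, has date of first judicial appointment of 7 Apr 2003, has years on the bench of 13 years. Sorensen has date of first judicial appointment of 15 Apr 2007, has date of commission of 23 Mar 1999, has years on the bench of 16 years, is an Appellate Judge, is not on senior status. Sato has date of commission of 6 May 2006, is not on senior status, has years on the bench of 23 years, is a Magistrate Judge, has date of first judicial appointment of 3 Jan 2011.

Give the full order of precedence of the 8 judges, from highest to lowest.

By office: Okonkwo and Sorensen (Appellate Judge); then Brennan and Saleh (Chief District Judge); then Tran (District Judge); then Ruiz, Osei and Sato (Magistrate Judge).
Okonkwo and Sorensen both have years on the bench 16 years, so the next rule applies.
Okonkwo and Sorensen both have date of first judicial appointment 15 Apr 2007, so the next rule applies.
Okonkwo and Sorensen are each not on senior status, so the next rule applies.
Among Okonkwo and Sorensen, alphabetically by surname: Okonkwo before Sorensen.
Brennan and Saleh both have years on the bench 13 years, so the next rule applies.
Brennan and Saleh both have date of first judicial appointment 7 Apr 2003, so the next rule applies.
Brennan and Saleh are each on senior status, so the next rule applies.
Among Brennan and Saleh, alphabetically by surname: Brennan before Saleh.
Among Ruiz, Osei and Sato, by years on the bench (lower first) (reversed rule for this group): Ruiz (14 years) before Osei and Sato (23 years).
Osei and Sato both have date of first judicial appointment 3 Jan 2011, so the next rule applies.
Osei and Sato are each not on senior status, so the next rule applies.
Among Osei and Sato, alphabetically by surname: Osei before Sato.
Full order: Okonkwo, Sorensen, Brennan, Saleh, Tran, Ruiz, Osei, Sato.

Okonkwo, Sorensen, Brennan, Saleh, Tran, Ruiz, Osei, Sato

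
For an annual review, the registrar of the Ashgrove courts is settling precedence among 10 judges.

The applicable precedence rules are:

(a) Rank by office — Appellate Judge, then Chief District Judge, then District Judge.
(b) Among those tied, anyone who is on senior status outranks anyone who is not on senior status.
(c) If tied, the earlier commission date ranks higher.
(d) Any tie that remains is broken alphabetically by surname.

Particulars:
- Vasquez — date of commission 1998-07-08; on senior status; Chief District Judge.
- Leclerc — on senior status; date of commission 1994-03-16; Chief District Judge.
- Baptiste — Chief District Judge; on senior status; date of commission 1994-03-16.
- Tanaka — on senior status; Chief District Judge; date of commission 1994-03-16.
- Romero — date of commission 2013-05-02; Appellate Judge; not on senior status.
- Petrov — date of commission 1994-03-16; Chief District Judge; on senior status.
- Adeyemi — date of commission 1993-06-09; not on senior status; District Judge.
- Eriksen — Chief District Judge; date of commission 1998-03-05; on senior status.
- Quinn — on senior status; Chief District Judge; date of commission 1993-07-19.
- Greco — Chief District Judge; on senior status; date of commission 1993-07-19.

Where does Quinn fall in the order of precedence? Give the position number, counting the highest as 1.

3

By office: Romero (Appellate Judge); then Greco, Quinn, Baptiste, Leclerc, Petrov, Tanaka, Eriksen and Vasquez (Chief District Judge); then Adeyemi (District Judge).
Greco, Quinn, Baptiste, Leclerc, Petrov, Tanaka, Eriksen and Vasquez are each on senior status, so the next rule applies.
Among Greco, Quinn, Baptiste, Leclerc, Petrov, Tanaka, Eriksen and Vasquez, by date of commission (earlier first): Greco and Quinn (1993-07-19) before Baptiste, Leclerc, Petrov and Tanaka (1994-03-16) before Eriksen (1998-03-05) before Vasquez (1998-07-08).
Among Greco and Quinn, alphabetically by surname: Greco before Quinn.
Among Baptiste, Leclerc, Petrov and Tanaka, alphabetically by surname: Baptiste before Leclerc before Petrov before Tanaka.
Order: Romero, Greco, Quinn, Baptiste, Leclerc, Petrov, Tanaka, Eriksen, Vasquez, Adeyemi. So position 3.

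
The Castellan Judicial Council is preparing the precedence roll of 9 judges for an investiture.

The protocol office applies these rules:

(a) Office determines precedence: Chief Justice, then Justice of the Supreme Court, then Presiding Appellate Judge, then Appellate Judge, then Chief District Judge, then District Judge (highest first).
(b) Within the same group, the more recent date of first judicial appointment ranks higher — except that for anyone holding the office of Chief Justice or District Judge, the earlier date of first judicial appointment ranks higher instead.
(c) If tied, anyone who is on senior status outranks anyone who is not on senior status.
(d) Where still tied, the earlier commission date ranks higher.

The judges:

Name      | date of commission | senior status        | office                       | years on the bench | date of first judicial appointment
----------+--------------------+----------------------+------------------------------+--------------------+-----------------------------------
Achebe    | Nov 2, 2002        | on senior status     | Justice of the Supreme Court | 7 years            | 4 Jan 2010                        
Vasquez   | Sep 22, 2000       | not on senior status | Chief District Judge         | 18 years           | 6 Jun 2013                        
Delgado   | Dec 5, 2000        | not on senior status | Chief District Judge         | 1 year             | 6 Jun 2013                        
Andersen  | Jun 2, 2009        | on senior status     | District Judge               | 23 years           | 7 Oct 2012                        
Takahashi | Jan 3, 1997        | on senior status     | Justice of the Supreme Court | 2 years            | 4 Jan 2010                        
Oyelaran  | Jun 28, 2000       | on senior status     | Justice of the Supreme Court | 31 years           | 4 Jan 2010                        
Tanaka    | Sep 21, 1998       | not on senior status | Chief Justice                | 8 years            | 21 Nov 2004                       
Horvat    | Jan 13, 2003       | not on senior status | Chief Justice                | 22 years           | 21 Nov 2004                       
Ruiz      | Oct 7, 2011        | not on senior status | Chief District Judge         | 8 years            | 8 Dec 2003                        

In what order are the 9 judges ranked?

Tanaka, Horvat, Takahashi, Oyelaran, Achebe, Vasquez, Delgado, Ruiz, Andersen

By office: Tanaka and Horvat (Chief Justice); then Takahashi, Oyelaran and Achebe (Justice of the Supreme Court); then Vasquez, Delgado and Ruiz (Chief District Judge); then Andersen (District Judge).
Tanaka and Horvat both have date of first judicial appointment 21 Nov 2004, so the next rule applies.
Tanaka and Horvat are each not on senior status, so the next rule applies.
Among Tanaka and Horvat, by date of commission (earlier first): Tanaka (Sep 21, 1998) before Horvat (Jan 13, 2003).
Takahashi, Oyelaran and Achebe all have date of first judicial appointment 4 Jan 2010, so the next rule applies.
Takahashi, Oyelaran and Achebe are each on senior status, so the next rule applies.
Among Takahashi, Oyelaran and Achebe, by date of commission (earlier first): Takahashi (Jan 3, 1997) before Oyelaran (Jun 28, 2000) before Achebe (Nov 2, 2002).
Among Vasquez, Delgado and Ruiz, by date of first judicial appointment (later first): Vasquez and Delgado (6 Jun 2013) before Ruiz (8 Dec 2003).
Vasquez and Delgado are each not on senior status, so the next rule applies.
Among Vasquez and Delgado, by date of commission (earlier first): Vasquez (Sep 22, 2000) before Delgado (Dec 5, 2000).
Full order: Tanaka, Horvat, Takahashi, Oyelaran, Achebe, Vasquez, Delgado, Ruiz, Andersen.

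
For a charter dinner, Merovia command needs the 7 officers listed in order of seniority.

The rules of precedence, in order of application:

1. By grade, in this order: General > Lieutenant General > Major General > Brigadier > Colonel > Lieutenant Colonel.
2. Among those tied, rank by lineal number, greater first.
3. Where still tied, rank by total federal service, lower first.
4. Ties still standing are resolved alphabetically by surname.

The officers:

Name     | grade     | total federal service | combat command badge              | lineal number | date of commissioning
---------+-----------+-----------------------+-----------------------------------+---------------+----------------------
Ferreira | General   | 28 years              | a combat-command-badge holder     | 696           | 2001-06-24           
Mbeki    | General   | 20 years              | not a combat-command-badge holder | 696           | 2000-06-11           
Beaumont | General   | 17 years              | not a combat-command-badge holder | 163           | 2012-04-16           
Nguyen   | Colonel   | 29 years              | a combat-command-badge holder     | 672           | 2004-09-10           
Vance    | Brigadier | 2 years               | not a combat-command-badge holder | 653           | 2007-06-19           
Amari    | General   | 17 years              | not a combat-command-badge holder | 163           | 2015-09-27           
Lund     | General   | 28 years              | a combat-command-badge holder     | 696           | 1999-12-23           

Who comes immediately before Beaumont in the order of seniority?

Amari

By grade: Mbeki, Ferreira, Lund, Amari and Beaumont (General); then Vance (Brigadier); then Nguyen (Colonel).
Among Mbeki, Ferreira, Lund, Amari and Beaumont, by lineal number (higher first): Mbeki, Ferreira and Lund (696) before Amari and Beaumont (163).
Among Mbeki, Ferreira and Lund, by total federal service (lower first): Mbeki (20 years) before Ferreira and Lund (28 years).
Among Ferreira and Lund, alphabetically by surname: Ferreira before Lund.
Amari and Beaumont both have total federal service 17 years, so the next rule applies.
Among Amari and Beaumont, alphabetically by surname: Amari before Beaumont.
Order: Mbeki, Ferreira, Lund, Amari, Beaumont, Vance, Nguyen.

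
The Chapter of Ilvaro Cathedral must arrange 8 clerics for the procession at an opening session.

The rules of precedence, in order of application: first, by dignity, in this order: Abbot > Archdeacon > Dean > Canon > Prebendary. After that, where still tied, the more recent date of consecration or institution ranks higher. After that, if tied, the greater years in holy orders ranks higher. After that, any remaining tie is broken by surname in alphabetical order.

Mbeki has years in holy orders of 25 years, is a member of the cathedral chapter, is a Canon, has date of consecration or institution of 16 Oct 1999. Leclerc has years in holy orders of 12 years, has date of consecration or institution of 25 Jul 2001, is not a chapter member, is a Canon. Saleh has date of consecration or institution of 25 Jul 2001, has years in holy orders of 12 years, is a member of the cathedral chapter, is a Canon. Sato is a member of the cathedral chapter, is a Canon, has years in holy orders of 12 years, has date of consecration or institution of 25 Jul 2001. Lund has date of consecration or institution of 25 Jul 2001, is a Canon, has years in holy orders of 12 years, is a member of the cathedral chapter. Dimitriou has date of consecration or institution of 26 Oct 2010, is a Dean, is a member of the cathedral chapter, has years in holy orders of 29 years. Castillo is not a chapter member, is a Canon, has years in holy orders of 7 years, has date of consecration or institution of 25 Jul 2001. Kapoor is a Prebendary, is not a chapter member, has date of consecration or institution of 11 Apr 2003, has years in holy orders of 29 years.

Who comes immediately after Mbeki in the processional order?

Kapoor

By dignity: Dimitriou (Dean); then Leclerc, Lund, Saleh, Sato, Castillo and Mbeki (Canon); then Kapoor (Prebendary).
Among Leclerc, Lund, Saleh, Sato, Castillo and Mbeki, by date of consecration or institution (later first): Leclerc, Lund, Saleh, Sato and Castillo (25 Jul 2001) before Mbeki (16 Oct 1999).
Among Leclerc, Lund, Saleh, Sato and Castillo, by years in holy orders (higher first): Leclerc, Lund, Saleh and Sato (12 years) before Castillo (7 years).
Among Leclerc, Lund, Saleh and Sato, alphabetically by surname: Leclerc before Lund before Saleh before Sato.
Order: Dimitriou, Leclerc, Lund, Saleh, Sato, Castillo, Mbeki, Kapoor.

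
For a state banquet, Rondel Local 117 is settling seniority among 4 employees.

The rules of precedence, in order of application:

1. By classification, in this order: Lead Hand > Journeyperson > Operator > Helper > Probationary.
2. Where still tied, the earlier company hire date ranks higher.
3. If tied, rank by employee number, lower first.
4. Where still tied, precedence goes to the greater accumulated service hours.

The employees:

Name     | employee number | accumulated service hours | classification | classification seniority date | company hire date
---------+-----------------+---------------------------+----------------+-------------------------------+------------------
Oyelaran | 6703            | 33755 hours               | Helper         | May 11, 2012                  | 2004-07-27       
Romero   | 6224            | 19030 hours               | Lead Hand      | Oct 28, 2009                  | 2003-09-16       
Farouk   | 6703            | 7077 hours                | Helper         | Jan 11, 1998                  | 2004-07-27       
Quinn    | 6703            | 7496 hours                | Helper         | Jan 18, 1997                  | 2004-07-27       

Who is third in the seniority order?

Quinn

By classification: Romero (Lead Hand); then Oyelaran, Quinn and Farouk (Helper).
Oyelaran, Quinn and Farouk all have company hire date 2004-07-27, so the next rule applies.
Oyelaran, Quinn and Farouk all have employee number 6703, so the next rule applies.
Among Oyelaran, Quinn and Farouk, by accumulated service hours (higher first): Oyelaran (33755 hours) before Quinn (7496 hours) before Farouk (7077 hours).
Order: Romero, Oyelaran, Quinn, Farouk.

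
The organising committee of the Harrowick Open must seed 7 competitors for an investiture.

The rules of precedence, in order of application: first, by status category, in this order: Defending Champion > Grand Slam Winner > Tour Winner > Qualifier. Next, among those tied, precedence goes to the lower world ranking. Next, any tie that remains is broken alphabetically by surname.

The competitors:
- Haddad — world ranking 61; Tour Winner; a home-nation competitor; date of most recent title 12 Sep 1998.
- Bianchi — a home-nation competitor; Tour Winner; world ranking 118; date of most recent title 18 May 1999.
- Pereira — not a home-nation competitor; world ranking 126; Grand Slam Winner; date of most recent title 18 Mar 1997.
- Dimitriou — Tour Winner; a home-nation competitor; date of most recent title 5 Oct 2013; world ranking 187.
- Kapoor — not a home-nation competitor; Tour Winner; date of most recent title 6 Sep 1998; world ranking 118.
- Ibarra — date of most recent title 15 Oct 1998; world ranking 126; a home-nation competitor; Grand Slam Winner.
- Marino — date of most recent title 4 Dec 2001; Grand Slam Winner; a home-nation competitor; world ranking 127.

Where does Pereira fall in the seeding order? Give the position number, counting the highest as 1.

2

By status category: Ibarra, Pereira and Marino (Grand Slam Winner); then Haddad, Bianchi, Kapoor and Dimitriou (Tour Winner).
Among Ibarra, Pereira and Marino, by world ranking (lower first): Ibarra and Pereira (126) before Marino (127).
Among Ibarra and Pereira, alphabetically by surname: Ibarra before Pereira.
Among Haddad, Bianchi, Kapoor and Dimitriou, by world ranking (lower first): Haddad (61) before Bianchi and Kapoor (118) before Dimitriou (187).
Among Bianchi and Kapoor, alphabetically by surname: Bianchi before Kapoor.
Order: Ibarra, Pereira, Marino, Haddad, Bianchi, Kapoor, Dimitriou. So position 2.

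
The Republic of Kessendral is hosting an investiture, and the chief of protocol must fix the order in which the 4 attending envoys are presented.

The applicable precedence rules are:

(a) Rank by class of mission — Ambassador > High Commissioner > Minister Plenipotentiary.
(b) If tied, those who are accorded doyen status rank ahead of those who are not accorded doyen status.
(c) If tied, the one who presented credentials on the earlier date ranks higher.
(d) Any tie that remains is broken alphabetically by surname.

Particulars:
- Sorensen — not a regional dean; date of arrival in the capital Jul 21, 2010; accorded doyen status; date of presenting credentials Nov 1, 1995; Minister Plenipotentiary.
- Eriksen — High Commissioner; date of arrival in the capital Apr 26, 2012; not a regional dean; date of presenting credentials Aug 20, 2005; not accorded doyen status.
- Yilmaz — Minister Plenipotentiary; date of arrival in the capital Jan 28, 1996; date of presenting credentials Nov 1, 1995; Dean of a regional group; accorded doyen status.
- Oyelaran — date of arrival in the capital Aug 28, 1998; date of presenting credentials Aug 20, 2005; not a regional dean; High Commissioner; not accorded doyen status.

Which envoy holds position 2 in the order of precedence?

Oyelaran

By class of mission: Eriksen and Oyelaran (High Commissioner); then Sorensen and Yilmaz (Minister Plenipotentiary).
Eriksen and Oyelaran are each not accorded doyen status, so the next rule applies.
Eriksen and Oyelaran both have date of presenting credentials Aug 20, 2005, so the next rule applies.
Among Eriksen and Oyelaran, alphabetically by surname: Eriksen before Oyelaran.
Sorensen and Yilmaz are each accorded doyen status, so the next rule applies.
Sorensen and Yilmaz both have date of presenting credentials Nov 1, 1995, so the next rule applies.
Among Sorensen and Yilmaz, alphabetically by surname: Sorensen before Yilmaz.
Order: Eriksen, Oyelaran, Sorensen, Yilmaz.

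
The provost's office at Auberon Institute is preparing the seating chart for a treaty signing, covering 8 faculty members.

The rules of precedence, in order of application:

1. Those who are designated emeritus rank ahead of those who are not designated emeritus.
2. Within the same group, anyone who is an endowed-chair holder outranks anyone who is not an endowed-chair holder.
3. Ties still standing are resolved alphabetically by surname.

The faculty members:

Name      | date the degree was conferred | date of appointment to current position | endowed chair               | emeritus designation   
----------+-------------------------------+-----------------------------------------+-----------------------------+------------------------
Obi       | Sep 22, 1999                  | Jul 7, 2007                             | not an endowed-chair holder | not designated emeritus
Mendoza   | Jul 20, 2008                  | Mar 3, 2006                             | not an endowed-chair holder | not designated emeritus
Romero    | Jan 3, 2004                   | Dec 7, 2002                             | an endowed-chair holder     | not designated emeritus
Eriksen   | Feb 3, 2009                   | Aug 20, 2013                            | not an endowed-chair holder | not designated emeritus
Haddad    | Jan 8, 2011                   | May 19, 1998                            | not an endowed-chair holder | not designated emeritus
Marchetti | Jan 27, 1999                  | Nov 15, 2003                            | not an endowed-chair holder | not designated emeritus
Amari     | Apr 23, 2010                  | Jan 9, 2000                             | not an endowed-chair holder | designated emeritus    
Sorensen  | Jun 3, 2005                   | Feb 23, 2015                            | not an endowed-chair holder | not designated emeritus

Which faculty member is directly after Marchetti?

By the first rule: Amari (designated emeritus); then Romero, Eriksen, Haddad, Marchetti, Mendoza, Obi and Sorensen (each not designated emeritus).
Among Romero, Eriksen, Haddad, Marchetti, Mendoza, Obi and Sorensen, an endowed-chair holder before not an endowed-chair holder: Romero (an endowed-chair holder) before Eriksen, Haddad, Marchetti, Mendoza, Obi and Sorensen (not an endowed-chair holder).
Among Eriksen, Haddad, Marchetti, Mendoza, Obi and Sorensen, alphabetically by surname: Eriksen before Haddad before Marchetti before Mendoza before Obi before Sorensen.
Order: Amari, Romero, Eriksen, Haddad, Marchetti, Mendoza, Obi, Sorensen.

Mendoza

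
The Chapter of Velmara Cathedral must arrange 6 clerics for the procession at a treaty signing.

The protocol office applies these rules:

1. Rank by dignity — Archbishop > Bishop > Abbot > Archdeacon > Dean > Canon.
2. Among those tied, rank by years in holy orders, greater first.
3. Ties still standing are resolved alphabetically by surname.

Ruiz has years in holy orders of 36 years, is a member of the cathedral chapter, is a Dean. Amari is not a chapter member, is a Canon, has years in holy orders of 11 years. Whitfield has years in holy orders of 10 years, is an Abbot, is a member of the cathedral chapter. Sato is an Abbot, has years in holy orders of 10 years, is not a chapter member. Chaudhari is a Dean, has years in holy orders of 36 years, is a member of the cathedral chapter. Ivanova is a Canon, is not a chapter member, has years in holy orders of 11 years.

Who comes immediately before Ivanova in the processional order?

Amari

By dignity: Sato and Whitfield (Abbot); then Chaudhari and Ruiz (Dean); then Amari and Ivanova (Canon).
Sato and Whitfield both have years in holy orders 10 years, so the next rule applies.
Among Sato and Whitfield, alphabetically by surname: Sato before Whitfield.
Chaudhari and Ruiz both have years in holy orders 36 years, so the next rule applies.
Among Chaudhari and Ruiz, alphabetically by surname: Chaudhari before Ruiz.
Amari and Ivanova both have years in holy orders 11 years, so the next rule applies.
Among Amari and Ivanova, alphabetically by surname: Amari before Ivanova.
Order: Sato, Whitfield, Chaudhari, Ruiz, Amari, Ivanova.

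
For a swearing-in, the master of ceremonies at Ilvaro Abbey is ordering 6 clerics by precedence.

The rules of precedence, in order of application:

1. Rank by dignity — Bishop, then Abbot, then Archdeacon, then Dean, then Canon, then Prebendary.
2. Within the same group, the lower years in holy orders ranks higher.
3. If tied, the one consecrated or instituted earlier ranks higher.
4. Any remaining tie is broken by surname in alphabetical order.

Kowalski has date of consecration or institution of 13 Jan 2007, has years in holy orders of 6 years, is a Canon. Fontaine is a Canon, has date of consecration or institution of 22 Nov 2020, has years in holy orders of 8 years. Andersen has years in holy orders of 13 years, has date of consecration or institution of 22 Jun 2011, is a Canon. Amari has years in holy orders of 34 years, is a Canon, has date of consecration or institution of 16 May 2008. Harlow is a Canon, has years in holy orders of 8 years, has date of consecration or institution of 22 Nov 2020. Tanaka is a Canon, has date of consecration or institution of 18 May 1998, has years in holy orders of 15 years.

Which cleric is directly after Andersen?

Tanaka

By dignity: Kowalski, Fontaine, Harlow, Andersen, Tanaka and Amari (Canon).
Among Kowalski, Fontaine, Harlow, Andersen, Tanaka and Amari, by years in holy orders (lower first): Kowalski (6 years) before Fontaine and Harlow (8 years) before Andersen (13 years) before Tanaka (15 years) before Amari (34 years).
Fontaine and Harlow both have date of consecration or institution 22 Nov 2020, so the next rule applies.
Among Fontaine and Harlow, alphabetically by surname: Fontaine before Harlow.
Order: Kowalski, Fontaine, Harlow, Andersen, Tanaka, Amari.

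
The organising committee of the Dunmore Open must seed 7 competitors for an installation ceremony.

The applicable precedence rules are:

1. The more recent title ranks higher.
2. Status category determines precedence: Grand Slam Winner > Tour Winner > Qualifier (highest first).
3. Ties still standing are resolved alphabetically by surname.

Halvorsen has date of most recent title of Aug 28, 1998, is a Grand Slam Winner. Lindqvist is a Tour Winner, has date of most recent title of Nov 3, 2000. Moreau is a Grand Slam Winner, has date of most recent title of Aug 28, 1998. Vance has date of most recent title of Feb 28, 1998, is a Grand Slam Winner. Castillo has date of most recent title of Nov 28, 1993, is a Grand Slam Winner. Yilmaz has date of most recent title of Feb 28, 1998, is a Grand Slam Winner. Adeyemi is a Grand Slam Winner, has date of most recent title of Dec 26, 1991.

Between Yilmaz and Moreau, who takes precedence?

Moreau

By date of most recent title (later first): Lindqvist (Nov 3, 2000); then Halvorsen and Moreau (both Aug 28, 1998); then Vance and Yilmaz (both Feb 28, 1998); then Castillo (Nov 28, 1993); then Adeyemi (Dec 26, 1991).
Halvorsen and Moreau are each Grand Slam Winner, so the next rule applies.
Among Halvorsen and Moreau, alphabetically by surname: Halvorsen before Moreau.
Vance and Yilmaz are each Grand Slam Winner, so the next rule applies.
Among Vance and Yilmaz, alphabetically by surname: Vance before Yilmaz.
So Moreau takes precedence.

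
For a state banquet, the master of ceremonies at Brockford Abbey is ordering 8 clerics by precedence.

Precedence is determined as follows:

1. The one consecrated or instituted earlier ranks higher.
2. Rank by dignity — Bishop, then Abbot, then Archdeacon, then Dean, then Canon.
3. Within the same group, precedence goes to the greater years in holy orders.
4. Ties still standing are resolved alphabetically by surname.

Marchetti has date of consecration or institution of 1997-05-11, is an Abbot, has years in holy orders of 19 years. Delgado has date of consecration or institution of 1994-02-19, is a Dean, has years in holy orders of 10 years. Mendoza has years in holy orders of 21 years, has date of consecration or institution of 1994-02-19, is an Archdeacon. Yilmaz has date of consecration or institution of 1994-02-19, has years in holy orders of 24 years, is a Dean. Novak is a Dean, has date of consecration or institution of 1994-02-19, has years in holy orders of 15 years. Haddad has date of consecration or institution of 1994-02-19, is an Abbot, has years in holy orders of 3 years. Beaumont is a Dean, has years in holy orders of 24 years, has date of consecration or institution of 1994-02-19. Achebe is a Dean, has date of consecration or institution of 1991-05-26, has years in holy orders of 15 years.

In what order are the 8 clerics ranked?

Achebe, Haddad, Mendoza, Beaumont, Yilmaz, Novak, Delgado, Marchetti

By date of consecration or institution (earlier first): Achebe (1991-05-26); then Haddad, Mendoza, Beaumont, Yilmaz, Novak and Delgado (each 1994-02-19); then Marchetti (1997-05-11).
Among Haddad, Mendoza, Beaumont, Yilmaz, Novak and Delgado, by dignity: Haddad (Abbot) before Mendoza (Archdeacon) before Beaumont, Yilmaz, Novak and Delgado (Dean).
Among Beaumont, Yilmaz, Novak and Delgado, by years in holy orders (higher first): Beaumont and Yilmaz (24 years) before Novak (15 years) before Delgado (10 years).
Among Beaumont and Yilmaz, alphabetically by surname: Beaumont before Yilmaz.
Full order: Achebe, Haddad, Mendoza, Beaumont, Yilmaz, Novak, Delgado, Marchetti.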